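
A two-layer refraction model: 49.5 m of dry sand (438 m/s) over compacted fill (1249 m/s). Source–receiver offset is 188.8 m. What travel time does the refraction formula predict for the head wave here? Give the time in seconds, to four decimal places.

t = x/V₂ + 2h·√(V₂²−V₁²)/(V₁V₂).
√(V₂²−V₁²) = √(1249²−438²) = 1169.7 m/s; delay term = 2·49.5·1169.7/(438·1249) = 0.21167 s.
t = 188.8/1249 + 0.21167 = 0.36283 s.

0.3628 s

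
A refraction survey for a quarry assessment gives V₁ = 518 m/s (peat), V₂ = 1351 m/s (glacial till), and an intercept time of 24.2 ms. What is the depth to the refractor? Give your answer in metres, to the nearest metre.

7 m

θ_c = arcsin(518/1351) = 22.55°; cos θ_c = 0.9236.
tᵢ = 2h cos θ_c/V₁ ⇒ h = tᵢ·V₁/(2 cos θ_c) = 0.0242·518/(2·0.9236) = 6.79 m.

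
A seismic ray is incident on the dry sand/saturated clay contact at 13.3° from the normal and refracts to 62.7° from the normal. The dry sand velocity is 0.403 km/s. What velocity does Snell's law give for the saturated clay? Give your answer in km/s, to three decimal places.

sin 13.3° = 0.2300; sin 62.7° = 0.8886.
V₂ = V₁·(sin θ₂/sin θ₁) = 0.403·(0.8886/0.2300) = 1.557 km/s.

1.557 km/s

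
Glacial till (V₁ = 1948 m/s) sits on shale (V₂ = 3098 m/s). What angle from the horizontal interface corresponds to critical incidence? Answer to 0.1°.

51.0°

Critical incidence: sin θ_c = V₁/V₂ = 1948/3098 = 0.6288.
θ_c = arcsin 0.6288 = 38.96°.
Measured from the interface: 90° − 38.96° = 51.04°.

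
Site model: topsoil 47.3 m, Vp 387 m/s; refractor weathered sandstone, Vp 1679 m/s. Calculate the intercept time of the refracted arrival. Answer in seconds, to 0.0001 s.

0.2379 s

tᵢ = 2h·√(V₂²−V₁²)/(V₁V₂).
√(V₂²−V₁²) = √(1679²−387²) = 1633.8 m/s.
tᵢ = 2·47.3·1633.8/(387·1679) = 0.23786 s.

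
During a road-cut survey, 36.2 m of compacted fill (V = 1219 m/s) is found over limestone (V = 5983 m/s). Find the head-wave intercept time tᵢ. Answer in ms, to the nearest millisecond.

θ_c = arcsin(V₁/V₂) = arcsin(1219/5983) = 11.76°; cos θ_c = 0.9790.
tᵢ = 2h·cos θ_c / V₁ = 2·36.2·0.9790 / 1219 = 0.05815 s.

58 ms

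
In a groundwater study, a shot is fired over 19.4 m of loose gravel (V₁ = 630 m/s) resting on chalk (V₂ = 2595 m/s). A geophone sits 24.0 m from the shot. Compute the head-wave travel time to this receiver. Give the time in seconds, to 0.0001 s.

0.0690 s

t = x/V₂ + 2h·√(V₂²−V₁²)/(V₁V₂).
√(V₂²−V₁²) = √(2595²−630²) = 2517.4 m/s; delay term = 2·19.4·2517.4/(630·2595) = 0.05974 s.
t = 24.0/2595 + 0.05974 = 0.06899 s.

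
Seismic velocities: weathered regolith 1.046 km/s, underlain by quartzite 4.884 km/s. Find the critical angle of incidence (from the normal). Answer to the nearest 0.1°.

12.4°

Critical incidence: sin θ_c = V₁/V₂ = 1.046/4.884 = 0.2142.
θ_c = arcsin 0.2142 = 12.37°.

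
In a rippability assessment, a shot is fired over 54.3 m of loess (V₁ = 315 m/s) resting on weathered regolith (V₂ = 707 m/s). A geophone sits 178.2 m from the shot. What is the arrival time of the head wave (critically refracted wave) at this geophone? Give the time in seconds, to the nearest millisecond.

0.561 s

θ_c = arcsin(V₁/V₂) = arcsin(315/707) = 26.46°, cos θ_c = 0.8953.
Intercept time tᵢ = 2h cos θ_c / V₁ = 2·54.3·0.8953/315 = 0.30865 s.
t = x/V₂ + tᵢ = 178.2/707 + 0.30865 = 0.56070 s.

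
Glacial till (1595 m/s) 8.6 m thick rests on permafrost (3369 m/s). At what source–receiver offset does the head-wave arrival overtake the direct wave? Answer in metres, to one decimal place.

28.8 m

θ_c = arcsin(1595/3369) = 28.26°, so cos θ_c = 0.8808 and tᵢ = 2h cos θ_c/V₁ = 0.0095 s.
At crossover x/V₁ = x/V₂ + tᵢ ⇒ x = tᵢ/(1/V₁ − 1/V₂) = 0.00950/(6.2696e-04 − 2.9682e-04) = 28.77 m.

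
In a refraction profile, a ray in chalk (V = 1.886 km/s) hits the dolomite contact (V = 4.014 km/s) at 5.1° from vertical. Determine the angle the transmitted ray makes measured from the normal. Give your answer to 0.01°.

10.91°

Snell's law: sin θ₂ = (V₂/V₁)·sin θ₁ = (4.014/1.886)·sin 5.1° = 0.1892.
θ₂ = arcsin 0.1892 = 10.91° from the normal.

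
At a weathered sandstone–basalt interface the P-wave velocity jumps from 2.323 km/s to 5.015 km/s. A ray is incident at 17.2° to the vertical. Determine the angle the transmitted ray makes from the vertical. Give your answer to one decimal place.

39.7°

Snell's law: sin θ₂ = (V₂/V₁)·sin θ₁ = (5.015/2.323)·sin 17.2° = 0.6384.
θ₂ = arcsin 0.6384 = 39.67° from the normal.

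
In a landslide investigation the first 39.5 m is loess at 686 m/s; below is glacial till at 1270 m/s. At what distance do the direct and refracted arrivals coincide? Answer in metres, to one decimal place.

θ_c = arcsin(686/1270) = 32.69°, so cos θ_c = 0.8416 and tᵢ = 2h cos θ_c/V₁ = 0.0969 s.
At crossover x/V₁ = x/V₂ + tᵢ ⇒ x = tᵢ/(1/V₁ − 1/V₂) = 0.09691/(1.4577e-03 − 7.8740e-04) = 144.58 m.

144.6 m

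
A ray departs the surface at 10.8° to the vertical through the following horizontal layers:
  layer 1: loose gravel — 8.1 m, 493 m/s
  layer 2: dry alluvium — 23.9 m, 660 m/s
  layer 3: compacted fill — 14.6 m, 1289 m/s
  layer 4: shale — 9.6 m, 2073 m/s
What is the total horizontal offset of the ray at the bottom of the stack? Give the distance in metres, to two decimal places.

p = sin θ₁/V₁ = sin 10.8°/493 = 3.8008e-04 s/m is conserved through the stack.
Layer 1: θ = 10.80°; offset = 8.1·tan 10.80° = 1.5452 m.
Layer 2: sin θ = p·660 = 0.2509 → θ = 14.53°; offset = 23.9·tan 14.53° = 6.1935 m.
Layer 3: sin θ = p·1289 = 0.4899 → θ = 29.34°; offset = 14.6·tan 29.34° = 8.2052 m.
Layer 4: sin θ = p·2073 = 0.7879 → θ = 51.99°; offset = 9.6·tan 51.99° = 12.2834 m.
Summing the layer offsets gives 28.2272 m.

28.23 m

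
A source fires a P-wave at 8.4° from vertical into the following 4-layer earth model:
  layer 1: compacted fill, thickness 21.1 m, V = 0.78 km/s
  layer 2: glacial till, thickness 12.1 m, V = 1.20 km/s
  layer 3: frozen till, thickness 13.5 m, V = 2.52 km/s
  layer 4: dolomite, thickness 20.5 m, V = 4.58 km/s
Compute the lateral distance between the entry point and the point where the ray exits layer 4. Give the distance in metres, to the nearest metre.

47 m

Ray parameter p = sin 8.4° / 0.78 km/s = 1.8729e-01 s/km.
Layer 1: θ = 8.40°; offset = 21.1·tan 8.40° = 3.116 m.
Layer 2: sin θ = p·1.20 = 0.2247 → θ = 12.99°; offset = 12.1·tan 12.99° = 2.791 m.
Layer 3: sin θ = p·2.52 = 0.4720 → θ = 28.16°; offset = 13.5·tan 28.16° = 7.227 m.
Layer 4: sin θ = p·4.58 = 0.8578 → θ = 59.07°; offset = 20.5·tan 59.07° = 34.208 m.
Summing the layer offsets gives 47.342 m.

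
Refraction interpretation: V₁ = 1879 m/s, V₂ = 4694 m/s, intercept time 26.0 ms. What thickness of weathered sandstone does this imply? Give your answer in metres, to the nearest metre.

27 m

θ_c = arcsin(1879/4694) = 23.60°; cos θ_c = 0.9164.
tᵢ = 2h cos θ_c/V₁ ⇒ h = tᵢ·V₁/(2 cos θ_c) = 0.026·1879/(2·0.9164) = 26.66 m.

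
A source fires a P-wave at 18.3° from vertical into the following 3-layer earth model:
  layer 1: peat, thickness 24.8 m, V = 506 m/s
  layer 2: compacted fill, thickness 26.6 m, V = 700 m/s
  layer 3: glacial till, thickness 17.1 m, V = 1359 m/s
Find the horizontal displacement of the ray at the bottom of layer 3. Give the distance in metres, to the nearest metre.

p = sin θ₁/V₁ = sin 18.3°/506 = 6.2054e-04 s/m is conserved through the stack.
Layer 1: θ = 18.30°; offset = 24.8·tan 18.30° = 8.202 m.
Layer 2: sin θ = p·700 = 0.4344 → θ = 25.75°; offset = 26.6·tan 25.75° = 12.828 m.
Layer 3: sin θ = p·1359 = 0.8433 → θ = 57.49°; offset = 17.1·tan 57.49° = 26.833 m.
Total horizontal offset = 47.862 m.

48 m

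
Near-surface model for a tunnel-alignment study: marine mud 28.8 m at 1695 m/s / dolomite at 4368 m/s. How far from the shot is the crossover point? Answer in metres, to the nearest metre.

87 m

θ_c = arcsin(1695/4368) = 22.83°, so cos θ_c = 0.9216 and tᵢ = 2h cos θ_c/V₁ = 0.0313 s.
At crossover x/V₁ = x/V₂ + tᵢ ⇒ x = tᵢ/(1/V₁ − 1/V₂) = 0.03132/(5.8997e-04 − 2.2894e-04) = 86.75 m.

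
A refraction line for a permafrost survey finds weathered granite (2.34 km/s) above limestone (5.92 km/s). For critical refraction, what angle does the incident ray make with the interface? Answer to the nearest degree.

67°

At critical incidence the refracted ray runs along the interface (θ₂ = 90°), so sin θ_c = V₁/V₂.
θ_c = arcsin(2.34/5.92) = arcsin 0.3953 = 23.28°.
Measured from the interface: 90° − 23.28° = 66.72°.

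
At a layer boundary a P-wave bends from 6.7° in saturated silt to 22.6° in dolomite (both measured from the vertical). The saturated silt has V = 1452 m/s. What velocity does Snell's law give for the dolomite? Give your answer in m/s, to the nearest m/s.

sin 6.7° = 0.1167; sin 22.6° = 0.3843.
V₂ = V₁·(sin θ₂/sin θ₁) = 1452·(0.3843/0.1167) = 4782.66 m/s.

4783 m/s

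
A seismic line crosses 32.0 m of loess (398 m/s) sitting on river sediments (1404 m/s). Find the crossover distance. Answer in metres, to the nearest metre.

θ_c = arcsin(398/1404) = 16.47°, so cos θ_c = 0.9590 and tᵢ = 2h cos θ_c/V₁ = 0.1542 s.
At crossover x/V₁ = x/V₂ + tᵢ ⇒ x = tᵢ/(1/V₁ − 1/V₂) = 0.15421/(2.5126e-03 − 7.1225e-04) = 85.66 m.

86 m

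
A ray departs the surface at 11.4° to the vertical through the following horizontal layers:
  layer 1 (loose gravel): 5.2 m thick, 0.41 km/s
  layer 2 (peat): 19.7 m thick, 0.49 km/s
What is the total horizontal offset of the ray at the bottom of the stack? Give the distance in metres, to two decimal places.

Apply Snell's law at each interface; in layer i the horizontal offset is hᵢ·tan θᵢ.
Layer 1: θ = 11.40°; offset = 5.2·tan 11.40° = 1.0485 m.
Layer 2: sin θ = 0.49·sin 11.4°/0.41 = 0.2362, θ = 13.66°; offset = 19.7·tan 13.66° = 4.7892 m.
Summing the layer offsets gives 5.8377 m.

5.84 m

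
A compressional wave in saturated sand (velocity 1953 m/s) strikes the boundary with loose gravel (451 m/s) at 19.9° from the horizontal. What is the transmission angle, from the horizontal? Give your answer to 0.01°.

Angle from the normal: 90° − 19.9° = 70.1°.
Snell's law: sin θ₂ = (V₂/V₁)·sin θ₁ = (451/1953)·sin 70.1° = 0.2171.
θ₂ = arcsin 0.2171 = 12.54° from the normal.
From the interface: 90° − 12.54° = 77.46°.

77.46°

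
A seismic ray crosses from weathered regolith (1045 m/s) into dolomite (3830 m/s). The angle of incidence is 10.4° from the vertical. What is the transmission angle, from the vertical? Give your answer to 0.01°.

41.42°

Snell's law: sin θ₂ = (V₂/V₁)·sin θ₁ = (3830/1045)·sin 10.4° = 0.6616.
θ₂ = sin⁻¹(0.6616) = 41.42° (from vertical).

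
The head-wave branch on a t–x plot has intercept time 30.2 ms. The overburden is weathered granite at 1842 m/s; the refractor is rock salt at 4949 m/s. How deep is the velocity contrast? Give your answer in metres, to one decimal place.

30.0 m

θ_c = arcsin(1842/4949) = 21.85°; cos θ_c = 0.9282.
tᵢ = 2h cos θ_c/V₁ ⇒ h = tᵢ·V₁/(2 cos θ_c) = 0.0302·1842/(2·0.9282) = 29.97 m.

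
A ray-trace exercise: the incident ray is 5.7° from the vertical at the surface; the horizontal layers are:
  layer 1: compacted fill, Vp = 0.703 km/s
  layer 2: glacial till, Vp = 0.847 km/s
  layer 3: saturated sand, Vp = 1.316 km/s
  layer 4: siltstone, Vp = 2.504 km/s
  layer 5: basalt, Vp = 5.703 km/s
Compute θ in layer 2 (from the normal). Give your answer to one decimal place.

6.9°

Ray parameter p = sin 5.7° / 0.703 = 1.4128e-01 s/km.
sin θ_2 = p·V_2 = 1.4128e-01 × 0.847 = 0.1197.
θ_2 = 6.87° from the vertical.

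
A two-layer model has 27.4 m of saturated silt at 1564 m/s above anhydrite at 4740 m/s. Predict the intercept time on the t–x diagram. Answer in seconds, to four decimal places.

0.0331 s

θ_c = arcsin(V₁/V₂) = arcsin(1564/4740) = 19.27°; cos θ_c = 0.9440.
tᵢ = 2h·cos θ_c / V₁ = 2·27.4·0.9440 / 1564 = 0.03308 s.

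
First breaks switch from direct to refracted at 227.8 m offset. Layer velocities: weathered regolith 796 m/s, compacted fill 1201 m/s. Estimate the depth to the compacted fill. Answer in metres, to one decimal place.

51.3 m

h = (x_cross/2)·√((V₂−V₁)/(V₂+V₁)).
(V₂−V₁)/(V₂+V₁) = (1201−796)/(1201+796) = 0.2028; √ = 0.4503.
h = (227.8/2)·0.4503 = 51.29 m.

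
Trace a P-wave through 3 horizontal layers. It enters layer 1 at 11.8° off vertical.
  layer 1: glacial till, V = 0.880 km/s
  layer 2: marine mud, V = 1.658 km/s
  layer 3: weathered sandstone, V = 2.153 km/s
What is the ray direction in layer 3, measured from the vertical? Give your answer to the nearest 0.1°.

30.0°

Ray parameter p = sin 11.8° / 0.880 = 2.3238e-01 s/km.
sin θ_3 = p·V_3 = 2.3238e-01 × 2.153 = 0.5003.
θ_3 = 30.02° from the vertical.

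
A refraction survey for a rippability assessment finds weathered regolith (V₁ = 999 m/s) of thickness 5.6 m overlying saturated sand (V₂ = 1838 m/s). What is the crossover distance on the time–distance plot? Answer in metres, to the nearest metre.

θ_c = arcsin(999/1838) = 32.92°, so cos θ_c = 0.8394 and tᵢ = 2h cos θ_c/V₁ = 0.0094 s.
At crossover x/V₁ = x/V₂ + tᵢ ⇒ x = tᵢ/(1/V₁ − 1/V₂) = 0.00941/(1.0010e-03 − 5.4407e-04) = 20.60 m.

21 m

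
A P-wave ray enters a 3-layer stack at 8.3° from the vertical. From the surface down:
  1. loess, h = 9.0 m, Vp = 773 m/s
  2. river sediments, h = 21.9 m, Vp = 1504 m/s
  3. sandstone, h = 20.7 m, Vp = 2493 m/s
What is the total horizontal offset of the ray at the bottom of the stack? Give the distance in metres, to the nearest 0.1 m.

18.6 m

p = sin θ₁/V₁ = sin 8.3°/773 = 1.8675e-04 s/m is conserved through the stack.
Layer 1: θ = 8.30°; offset = 9.0·tan 8.30° = 1.313 m.
Layer 2: sin θ = p·1504 = 0.2809 → θ = 16.31°; offset = 21.9·tan 16.31° = 6.409 m.
Layer 3: sin θ = p·2493 = 0.4656 → θ = 27.75°; offset = 20.7·tan 27.75° = 10.889 m.
Summing the layer offsets gives 18.611 m.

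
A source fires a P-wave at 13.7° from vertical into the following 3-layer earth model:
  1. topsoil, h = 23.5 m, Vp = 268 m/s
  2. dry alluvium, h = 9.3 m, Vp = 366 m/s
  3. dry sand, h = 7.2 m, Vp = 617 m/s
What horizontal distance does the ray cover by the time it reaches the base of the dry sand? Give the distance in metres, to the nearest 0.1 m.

13.6 m

Apply Snell's law at each interface; in layer i the horizontal offset is hᵢ·tan θᵢ.
Layer 1: θ = 13.70°; offset = 23.5·tan 13.70° = 5.729 m.
Layer 2: sin θ = 366·sin 13.7°/268 = 0.3234, θ = 18.87°; offset = 9.3·tan 18.87° = 3.179 m.
Layer 3: sin θ = 617·sin 13.7°/268 = 0.5453, θ = 33.04°; offset = 7.2·tan 33.04° = 4.683 m.
Σ offsets = 13.591 m.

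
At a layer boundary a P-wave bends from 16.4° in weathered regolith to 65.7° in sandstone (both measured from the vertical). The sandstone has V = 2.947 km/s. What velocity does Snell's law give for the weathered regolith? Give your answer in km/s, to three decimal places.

sin 16.4° = 0.2823; sin 65.7° = 0.9114.
V₁ = V₂·(sin θ₁/sin θ₂) = 2.947·(0.2823/0.9114) = 0.913 km/s.

0.913 km/s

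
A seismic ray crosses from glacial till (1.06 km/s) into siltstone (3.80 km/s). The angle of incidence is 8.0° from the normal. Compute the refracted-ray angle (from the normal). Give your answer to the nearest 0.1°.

29.9°

sin θ₁/V₁ = sin θ₂/V₂ ⇒ sin θ₂ = 3.80·sin 8.0°/1.06 = 3.80·0.1392/1.06 = 0.4989.
θ₂ = sin⁻¹(0.4989) = 29.93° (from vertical).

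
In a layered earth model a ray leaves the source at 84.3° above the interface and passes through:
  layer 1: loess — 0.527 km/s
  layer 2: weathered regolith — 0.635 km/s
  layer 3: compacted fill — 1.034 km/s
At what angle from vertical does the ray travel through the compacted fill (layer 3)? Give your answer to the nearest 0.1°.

From the normal: θ₁ = 90° − 84.3° = 5.7°.
Ray parameter p = sin 5.7° / 0.527 = 1.8846e-01 s/km.
sin θ_3 = p·V_3 = 1.8846e-01 × 1.034 = 0.1949.
θ_3 = 11.24° from the vertical.

11.2°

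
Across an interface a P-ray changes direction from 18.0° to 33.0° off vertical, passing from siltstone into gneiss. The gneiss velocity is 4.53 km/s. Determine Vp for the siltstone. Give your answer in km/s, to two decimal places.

sin 18.0° = 0.3090; sin 33.0° = 0.5446.
V₁ = V₂·(sin θ₁/sin θ₂) = 4.53·(0.3090/0.5446) = 2.57 km/s.

2.57 km/s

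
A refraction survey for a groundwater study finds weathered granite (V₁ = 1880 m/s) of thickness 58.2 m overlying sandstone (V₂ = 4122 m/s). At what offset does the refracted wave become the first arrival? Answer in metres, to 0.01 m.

x_cross = 2h·√((V₂+V₁)/(V₂−V₁)).
(V₂+V₁)/(V₂−V₁) = (4122+1880)/(4122−1880) = 2.6771; √ = 1.6362.
x_cross = 2·58.2·1.6362 = 190.45 m.

190.45 m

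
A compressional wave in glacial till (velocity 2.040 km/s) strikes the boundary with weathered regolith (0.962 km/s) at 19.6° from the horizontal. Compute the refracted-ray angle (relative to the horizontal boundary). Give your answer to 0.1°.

63.6°

Convert to the normal: θ₁ = 90° − 19.6° = 70.4°.
sin θ₁/V₁ = sin θ₂/V₂ ⇒ sin θ₂ = 0.962·sin 70.4°/2.040 = 0.962·0.9421/2.040 = 0.4442.
θ₂ = sin⁻¹(0.4442) = 26.38° (from vertical).
From the interface: 90° − 26.38° = 63.62°.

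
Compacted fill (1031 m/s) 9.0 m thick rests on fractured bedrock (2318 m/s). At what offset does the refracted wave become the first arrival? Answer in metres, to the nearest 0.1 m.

x_cross = 2h·√((V₂+V₁)/(V₂−V₁)).
(V₂+V₁)/(V₂−V₁) = (2318+1031)/(2318−1031) = 2.6022; √ = 1.6131.
x_cross = 2·9.0·1.6131 = 29.04 m.

29.0 m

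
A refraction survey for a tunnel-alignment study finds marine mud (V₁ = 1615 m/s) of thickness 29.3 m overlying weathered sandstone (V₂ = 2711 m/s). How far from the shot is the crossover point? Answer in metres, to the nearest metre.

116 m

x_cross = 2h·√((V₂+V₁)/(V₂−V₁)).
(V₂+V₁)/(V₂−V₁) = (2711+1615)/(2711−1615) = 3.9471; √ = 1.9867.
x_cross = 2·29.3·1.9867 = 116.42 m.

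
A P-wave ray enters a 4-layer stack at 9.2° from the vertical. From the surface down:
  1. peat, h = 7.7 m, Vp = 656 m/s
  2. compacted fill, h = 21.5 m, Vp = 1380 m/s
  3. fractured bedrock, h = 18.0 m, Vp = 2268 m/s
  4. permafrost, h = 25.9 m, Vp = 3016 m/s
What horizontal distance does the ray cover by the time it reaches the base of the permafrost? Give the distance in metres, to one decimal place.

48.9 m

p = sin θ₁/V₁ = sin 9.2°/656 = 2.4372e-04 s/m is conserved through the stack.
Layer 1: θ = 9.20°; offset = 7.7·tan 9.20° = 1.247 m.
Layer 2: sin θ = p·1380 = 0.3363 → θ = 19.65°; offset = 21.5·tan 19.65° = 7.679 m.
Layer 3: sin θ = p·2268 = 0.5528 → θ = 33.56°; offset = 18.0·tan 33.56° = 11.940 m.
Layer 4: sin θ = p·3016 = 0.7351 → θ = 47.31°; offset = 25.9·tan 47.31° = 28.080 m.
Σ offsets = 48.945 m.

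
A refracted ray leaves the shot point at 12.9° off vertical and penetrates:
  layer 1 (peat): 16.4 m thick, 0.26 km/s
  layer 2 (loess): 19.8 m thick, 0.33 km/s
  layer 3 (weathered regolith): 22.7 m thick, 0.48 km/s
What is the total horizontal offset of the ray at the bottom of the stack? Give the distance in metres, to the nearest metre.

p = sin θ₁/V₁ = sin 12.9°/0.26 = 8.5865e-01 s/km is conserved through the stack.
Layer 1: θ = 12.90°; offset = 16.4·tan 12.90° = 3.756 m.
Layer 2: sin θ = p·0.33 = 0.2834 → θ = 16.46°; offset = 19.8·tan 16.46° = 5.850 m.
Layer 3: sin θ = p·0.48 = 0.4122 → θ = 24.34°; offset = 22.7·tan 24.34° = 10.269 m.
Summing the layer offsets gives 19.875 m.

20 m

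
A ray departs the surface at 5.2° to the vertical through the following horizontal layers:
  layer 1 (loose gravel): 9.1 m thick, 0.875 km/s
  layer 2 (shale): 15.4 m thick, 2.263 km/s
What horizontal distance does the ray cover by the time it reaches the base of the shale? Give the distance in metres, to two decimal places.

4.54 m

Apply Snell's law at each interface; in layer i the horizontal offset is hᵢ·tan θᵢ.
Layer 1: θ = 5.20°; offset = 9.1·tan 5.20° = 0.8282 m.
Layer 2: sin θ = 2.263·sin 5.2°/0.875 = 0.2344, θ = 13.56°; offset = 15.4·tan 13.56° = 3.7132 m.
Summing the layer offsets gives 4.5414 m.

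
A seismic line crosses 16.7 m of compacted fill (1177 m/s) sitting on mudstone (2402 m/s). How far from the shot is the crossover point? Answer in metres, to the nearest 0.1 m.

57.1 m

x_cross = 2h·√((V₂+V₁)/(V₂−V₁)).
(V₂+V₁)/(V₂−V₁) = (2402+1177)/(2402−1177) = 2.9216; √ = 1.7093.
x_cross = 2·16.7·1.7093 = 57.09 m.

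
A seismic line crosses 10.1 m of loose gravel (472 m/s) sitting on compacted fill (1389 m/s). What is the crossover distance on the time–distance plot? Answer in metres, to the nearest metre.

29 m

θ_c = arcsin(472/1389) = 19.87°, so cos θ_c = 0.9405 and tᵢ = 2h cos θ_c/V₁ = 0.0402 s.
At crossover x/V₁ = x/V₂ + tᵢ ⇒ x = tᵢ/(1/V₁ − 1/V₂) = 0.04025/(2.1186e-03 − 7.1994e-04) = 28.78 m.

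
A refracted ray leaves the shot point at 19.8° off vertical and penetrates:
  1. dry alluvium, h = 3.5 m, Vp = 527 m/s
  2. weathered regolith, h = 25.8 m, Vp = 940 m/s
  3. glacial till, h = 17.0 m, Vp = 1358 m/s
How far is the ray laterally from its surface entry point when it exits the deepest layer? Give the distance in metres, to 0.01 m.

51.23 m

Ray parameter p = sin 19.8° / 527 m/s = 6.4277e-04 s/m.
Layer 1: θ = 19.80°; offset = 3.5·tan 19.80° = 1.2601 m.
Layer 2: sin θ = p·940 = 0.6042 → θ = 37.17°; offset = 25.8·tan 37.17° = 19.5629 m.
Layer 3: sin θ = p·1358 = 0.8729 → θ = 60.79°; offset = 17.0·tan 60.79° = 30.4113 m.
Total horizontal offset = 51.2343 m.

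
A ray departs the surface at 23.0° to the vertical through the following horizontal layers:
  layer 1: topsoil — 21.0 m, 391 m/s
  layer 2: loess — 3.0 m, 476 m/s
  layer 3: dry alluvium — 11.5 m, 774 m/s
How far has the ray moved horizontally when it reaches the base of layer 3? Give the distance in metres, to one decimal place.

24.6 m

Ray parameter p = sin 23.0° / 391 m/s = 9.9931e-04 s/m.
Layer 1: θ = 23.00°; offset = 21.0·tan 23.00° = 8.914 m.
Layer 2: sin θ = p·476 = 0.4757 → θ = 28.40°; offset = 3.0·tan 28.40° = 1.622 m.
Layer 3: sin θ = p·774 = 0.7735 → θ = 50.67°; offset = 11.5·tan 50.67° = 14.033 m.
Total horizontal offset = 24.570 m.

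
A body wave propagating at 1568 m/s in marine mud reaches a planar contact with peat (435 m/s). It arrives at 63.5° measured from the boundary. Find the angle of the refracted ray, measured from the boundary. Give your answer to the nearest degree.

Convert to the normal: θ₁ = 90° − 63.5° = 26.5°.
Snell's law: sin θ₂ = (V₂/V₁)·sin θ₁ = (435/1568)·sin 26.5° = 0.1238.
θ₂ = arcsin 0.1238 = 7.11° from the normal.
From the interface: 90° − 7.11° = 82.89°.

83°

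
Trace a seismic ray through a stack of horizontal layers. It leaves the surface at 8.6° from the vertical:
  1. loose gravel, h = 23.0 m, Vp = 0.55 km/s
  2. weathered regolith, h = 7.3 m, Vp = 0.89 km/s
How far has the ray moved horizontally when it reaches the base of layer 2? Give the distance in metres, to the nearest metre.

p = sin θ₁/V₁ = sin 8.6°/0.55 = 2.7188e-01 s/km is conserved through the stack.
Layer 1: θ = 8.60°; offset = 23.0·tan 8.60° = 3.478 m.
Layer 2: sin θ = p·0.89 = 0.2420 → θ = 14.00°; offset = 7.3·tan 14.00° = 1.821 m.
Total horizontal offset = 5.299 m.

5 m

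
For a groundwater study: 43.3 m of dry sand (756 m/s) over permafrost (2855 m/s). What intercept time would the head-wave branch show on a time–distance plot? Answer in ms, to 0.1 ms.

110.5 ms

θ_c = arcsin(V₁/V₂) = arcsin(756/2855) = 15.35°; cos θ_c = 0.9643.
tᵢ = 2h·cos θ_c / V₁ = 2·43.3·0.9643 / 756 = 0.11046 s.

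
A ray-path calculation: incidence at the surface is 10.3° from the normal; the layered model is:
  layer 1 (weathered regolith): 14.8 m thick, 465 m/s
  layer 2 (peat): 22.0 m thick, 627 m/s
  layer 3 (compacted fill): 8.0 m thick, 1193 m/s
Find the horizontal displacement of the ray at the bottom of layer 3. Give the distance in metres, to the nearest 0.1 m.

Apply Snell's law at each interface; in layer i the horizontal offset is hᵢ·tan θᵢ.
Layer 1: θ = 10.30°; offset = 14.8·tan 10.30° = 2.690 m.
Layer 2: sin θ = 627·sin 10.3°/465 = 0.2411, θ = 13.95°; offset = 22.0·tan 13.95° = 5.465 m.
Layer 3: sin θ = 1193·sin 10.3°/465 = 0.4587, θ = 27.31°; offset = 8.0·tan 27.31° = 4.130 m.
Summing the layer offsets gives 12.285 m.

12.3 m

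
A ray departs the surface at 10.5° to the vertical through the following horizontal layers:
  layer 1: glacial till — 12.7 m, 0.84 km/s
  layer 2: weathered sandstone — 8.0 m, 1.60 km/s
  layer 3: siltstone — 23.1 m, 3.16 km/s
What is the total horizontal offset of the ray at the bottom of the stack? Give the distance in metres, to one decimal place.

Apply Snell's law at each interface; in layer i the horizontal offset is hᵢ·tan θᵢ.
Layer 1: θ = 10.50°; offset = 12.7·tan 10.50° = 2.354 m.
Layer 2: sin θ = 1.60·sin 10.5°/0.84 = 0.3471, θ = 20.31°; offset = 8.0·tan 20.31° = 2.961 m.
Layer 3: sin θ = 3.16·sin 10.5°/0.84 = 0.6856, θ = 43.28°; offset = 23.1·tan 43.28° = 21.752 m.
Summing the layer offsets gives 27.067 m.

27.1 m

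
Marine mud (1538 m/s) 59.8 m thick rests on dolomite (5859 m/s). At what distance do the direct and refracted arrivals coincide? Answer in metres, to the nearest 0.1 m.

156.5 m

x_cross = 2h·√((V₂+V₁)/(V₂−V₁)).
(V₂+V₁)/(V₂−V₁) = (5859+1538)/(5859−1538) = 1.7119; √ = 1.3084.
x_cross = 2·59.8·1.3084 = 156.48 m.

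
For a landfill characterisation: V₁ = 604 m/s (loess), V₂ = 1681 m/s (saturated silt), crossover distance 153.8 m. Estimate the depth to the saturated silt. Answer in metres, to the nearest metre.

53 m

h = (x_cross/2)·√((V₂−V₁)/(V₂+V₁)).
(V₂−V₁)/(V₂+V₁) = (1681−604)/(1681+604) = 0.4713; √ = 0.6865.
h = (153.8/2)·0.6865 = 52.79 m.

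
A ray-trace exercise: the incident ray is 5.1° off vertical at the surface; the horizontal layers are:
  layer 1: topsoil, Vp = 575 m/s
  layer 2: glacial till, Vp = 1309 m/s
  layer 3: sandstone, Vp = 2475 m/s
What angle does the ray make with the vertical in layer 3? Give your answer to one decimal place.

22.5°

Ray parameter p = sin 5.1° / 575 = 1.5460e-04 s/m.
sin θ_3 = p·V_3 = 1.5460e-04 × 2475 = 0.3826.
θ_3 = arcsin 0.3826 = 22.50°.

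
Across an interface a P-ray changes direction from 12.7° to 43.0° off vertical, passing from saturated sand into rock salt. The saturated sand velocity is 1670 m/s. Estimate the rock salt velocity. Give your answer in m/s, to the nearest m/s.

5181 m/s

Snell's law: sin 12.7°/V₁ = sin 43.0°/V₂.
V₂ = V₁·sin 43.0°/sin 12.7° = 1670 × 3.1022 = 5180.61 m/s.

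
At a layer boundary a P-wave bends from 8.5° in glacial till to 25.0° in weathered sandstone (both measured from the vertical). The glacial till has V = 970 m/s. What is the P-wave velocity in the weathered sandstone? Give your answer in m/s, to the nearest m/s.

Snell's law: sin 8.5°/V₁ = sin 25.0°/V₂.
V₂ = V₁·sin 25.0°/sin 8.5° = 970 × 2.8592 = 2773.43 m/s.

2773 m/s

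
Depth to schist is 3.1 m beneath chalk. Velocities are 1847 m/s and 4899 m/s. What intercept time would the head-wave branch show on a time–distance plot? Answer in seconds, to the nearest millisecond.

0.003 s

tᵢ = 2h·√(V₂²−V₁²)/(V₁V₂).
√(V₂²−V₁²) = √(4899²−1847²) = 4537.5 m/s.
tᵢ = 2·3.1·4537.5/(1847·4899) = 0.00311 s.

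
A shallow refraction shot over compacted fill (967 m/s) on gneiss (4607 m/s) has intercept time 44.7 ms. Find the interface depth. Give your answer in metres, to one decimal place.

22.1 m

h = tᵢ·V₁·V₂ / (2·√(V₂²−V₁²)).
√(V₂²−V₁²) = √(4607² − 967²) = 4504.4 m/s.
h = 0.0447 s × 967 × 4607 / (2 × 4504.4) = 22.10 m.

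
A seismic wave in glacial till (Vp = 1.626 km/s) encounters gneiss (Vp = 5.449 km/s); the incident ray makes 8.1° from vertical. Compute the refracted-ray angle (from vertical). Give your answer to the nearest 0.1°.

Snell's law: sin θ₂ = (V₂/V₁)·sin θ₁ = (5.449/1.626)·sin 8.1° = 0.4722.
θ₂ = arcsin 0.4722 = 28.18° from the normal.

28.2°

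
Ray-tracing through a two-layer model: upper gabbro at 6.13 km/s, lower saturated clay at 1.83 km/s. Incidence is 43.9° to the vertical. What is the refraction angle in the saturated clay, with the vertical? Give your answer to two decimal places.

sin θ₁/V₁ = sin θ₂/V₂ ⇒ sin θ₂ = 1.83·sin 43.9°/6.13 = 1.83·0.6934/6.13 = 0.2070.
θ₂ = arcsin 0.2070 = 11.95° from the normal.

11.95°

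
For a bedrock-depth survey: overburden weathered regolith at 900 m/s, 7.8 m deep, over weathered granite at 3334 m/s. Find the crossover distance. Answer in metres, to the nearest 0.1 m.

θ_c = arcsin(900/3334) = 15.66°, so cos θ_c = 0.9629 and tᵢ = 2h cos θ_c/V₁ = 0.0167 s.
At crossover x/V₁ = x/V₂ + tᵢ ⇒ x = tᵢ/(1/V₁ − 1/V₂) = 0.01669/(1.1111e-03 − 2.9994e-04) = 20.57 m.

20.6 m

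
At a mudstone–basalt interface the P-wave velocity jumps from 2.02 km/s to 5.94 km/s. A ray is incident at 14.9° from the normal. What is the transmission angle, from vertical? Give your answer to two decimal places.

sin θ₁/V₁ = sin θ₂/V₂ ⇒ sin θ₂ = 5.94·sin 14.9°/2.02 = 5.94·0.2571/2.02 = 0.7561.
θ₂ = sin⁻¹(0.7561) = 49.12° (from vertical).

49.12°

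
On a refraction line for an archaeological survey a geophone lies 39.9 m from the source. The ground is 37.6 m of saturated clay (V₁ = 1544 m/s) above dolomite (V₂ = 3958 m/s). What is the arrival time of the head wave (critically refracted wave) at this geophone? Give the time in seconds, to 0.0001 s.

0.0549 s

θ_c = arcsin(V₁/V₂) = arcsin(1544/3958) = 22.96°, cos θ_c = 0.9208.
Intercept time tᵢ = 2h cos θ_c / V₁ = 2·37.6·0.9208/1544 = 0.04485 s.
t = x/V₂ + tᵢ = 39.9/3958 + 0.04485 = 0.05493 s.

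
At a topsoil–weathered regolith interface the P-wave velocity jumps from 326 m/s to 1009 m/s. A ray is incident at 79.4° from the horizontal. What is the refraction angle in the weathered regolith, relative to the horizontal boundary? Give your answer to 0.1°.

55.3°

Angle from the normal: 90° − 79.4° = 10.6°.
sin θ₁/V₁ = sin θ₂/V₂ ⇒ sin θ₂ = 1009·sin 10.6°/326 = 1009·0.1840/326 = 0.5693.
θ₂ = sin⁻¹(0.5693) = 34.70° (from vertical).
From the interface: 90° − 34.70° = 55.30°.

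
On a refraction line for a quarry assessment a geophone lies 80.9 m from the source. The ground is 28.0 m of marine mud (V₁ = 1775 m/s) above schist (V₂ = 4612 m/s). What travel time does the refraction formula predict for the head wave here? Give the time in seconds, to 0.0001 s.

0.0467 s

θ_c = arcsin(V₁/V₂) = arcsin(1775/4612) = 22.64°, cos θ_c = 0.9230.
Intercept time tᵢ = 2h cos θ_c / V₁ = 2·28.0·0.9230/1775 = 0.02912 s.
t = x/V₂ + tᵢ = 80.9/4612 + 0.02912 = 0.04666 s.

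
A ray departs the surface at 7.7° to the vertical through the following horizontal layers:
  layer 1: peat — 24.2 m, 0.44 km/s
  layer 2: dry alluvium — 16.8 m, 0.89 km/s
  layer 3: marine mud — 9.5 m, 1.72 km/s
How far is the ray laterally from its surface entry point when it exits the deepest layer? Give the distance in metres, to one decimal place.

Apply Snell's law at each interface; in layer i the horizontal offset is hᵢ·tan θᵢ.
Layer 1: θ = 7.70°; offset = 24.2·tan 7.70° = 3.272 m.
Layer 2: sin θ = 0.89·sin 7.7°/0.44 = 0.2710, θ = 15.72°; offset = 16.8·tan 15.72° = 4.730 m.
Layer 3: sin θ = 1.72·sin 7.7°/0.44 = 0.5238, θ = 31.59°; offset = 9.5·tan 31.59° = 5.841 m.
Summing the layer offsets gives 13.843 m.

13.8 m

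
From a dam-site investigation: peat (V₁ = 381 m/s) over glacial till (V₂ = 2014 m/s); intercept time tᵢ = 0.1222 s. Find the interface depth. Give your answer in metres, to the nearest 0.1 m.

θ_c = arcsin(381/2014) = 10.90°; cos θ_c = 0.9819.
tᵢ = 2h cos θ_c/V₁ ⇒ h = tᵢ·V₁/(2 cos θ_c) = 0.1222·381/(2·0.9819) = 23.71 m.

23.7 m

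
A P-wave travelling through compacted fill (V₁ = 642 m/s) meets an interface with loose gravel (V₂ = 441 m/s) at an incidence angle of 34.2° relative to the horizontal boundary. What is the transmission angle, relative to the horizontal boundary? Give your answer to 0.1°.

55.4°

Angle from the normal: 90° − 34.2° = 55.8°.
sin θ₁/V₁ = sin θ₂/V₂ ⇒ sin θ₂ = 441·sin 55.8°/642 = 441·0.8271/642 = 0.5681.
θ₂ = sin⁻¹(0.5681) = 34.62° (from vertical).
From the interface: 90° − 34.62° = 55.38°.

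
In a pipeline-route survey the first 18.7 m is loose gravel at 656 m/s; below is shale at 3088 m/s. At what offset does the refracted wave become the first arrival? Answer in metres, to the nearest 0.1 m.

46.4 m

x_cross = 2h·√((V₂+V₁)/(V₂−V₁)).
(V₂+V₁)/(V₂−V₁) = (3088+656)/(3088−656) = 1.5395; √ = 1.2408.
x_cross = 2·18.7·1.2408 = 46.40 m.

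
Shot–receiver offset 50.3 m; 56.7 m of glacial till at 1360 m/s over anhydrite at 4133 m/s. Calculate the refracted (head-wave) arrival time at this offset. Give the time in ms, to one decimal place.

t = x/V₂ + 2h·√(V₂²−V₁²)/(V₁V₂).
√(V₂²−V₁²) = √(4133²−1360²) = 3902.8 m/s; delay term = 2·56.7·3902.8/(1360·4133) = 0.07874 s.
t = 50.3/4133 + 0.07874 = 0.09091 s.

90.9 ms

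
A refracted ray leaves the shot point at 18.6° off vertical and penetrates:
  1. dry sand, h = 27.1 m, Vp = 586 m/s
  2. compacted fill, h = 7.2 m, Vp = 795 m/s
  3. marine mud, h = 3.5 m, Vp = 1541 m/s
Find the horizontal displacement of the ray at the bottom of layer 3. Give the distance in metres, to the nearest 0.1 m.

p = sin θ₁/V₁ = sin 18.6°/586 = 5.4430e-04 s/m is conserved through the stack.
Layer 1: θ = 18.60°; offset = 27.1·tan 18.60° = 9.120 m.
Layer 2: sin θ = p·795 = 0.4327 → θ = 25.64°; offset = 7.2·tan 25.64° = 3.456 m.
Layer 3: sin θ = p·1541 = 0.8388 → θ = 57.01°; offset = 3.5·tan 57.01° = 5.392 m.
Σ offsets = 17.968 m.

18.0 m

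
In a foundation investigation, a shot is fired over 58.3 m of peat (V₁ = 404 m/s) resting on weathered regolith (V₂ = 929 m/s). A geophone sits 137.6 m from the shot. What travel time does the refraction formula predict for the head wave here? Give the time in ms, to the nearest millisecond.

t = x/V₂ + 2h·√(V₂²−V₁²)/(V₁V₂).
√(V₂²−V₁²) = √(929²−404²) = 836.6 m/s; delay term = 2·58.3·836.6/(404·929) = 0.25989 s.
t = 137.6/929 + 0.25989 = 0.40801 s.

408 ms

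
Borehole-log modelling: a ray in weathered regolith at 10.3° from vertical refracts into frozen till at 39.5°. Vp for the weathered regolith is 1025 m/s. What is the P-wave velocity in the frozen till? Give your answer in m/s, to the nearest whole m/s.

3646 m/s

sin 10.3° = 0.1788; sin 39.5° = 0.6361.
V₂ = V₁·(sin θ₂/sin θ₁) = 1025·(0.6361/0.1788) = 3646.38 m/s.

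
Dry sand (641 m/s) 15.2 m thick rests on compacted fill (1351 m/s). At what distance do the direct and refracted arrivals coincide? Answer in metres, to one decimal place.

θ_c = arcsin(641/1351) = 28.32°, so cos θ_c = 0.8803 and tᵢ = 2h cos θ_c/V₁ = 0.0417 s.
At crossover x/V₁ = x/V₂ + tᵢ ⇒ x = tᵢ/(1/V₁ − 1/V₂) = 0.04175/(1.5601e-03 − 7.4019e-04) = 50.92 m.

50.9 m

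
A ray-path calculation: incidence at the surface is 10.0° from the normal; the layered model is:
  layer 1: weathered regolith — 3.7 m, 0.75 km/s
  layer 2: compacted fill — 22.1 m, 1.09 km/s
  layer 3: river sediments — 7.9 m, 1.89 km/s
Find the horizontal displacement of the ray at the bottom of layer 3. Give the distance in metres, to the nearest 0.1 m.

10.3 m

Apply Snell's law at each interface; in layer i the horizontal offset is hᵢ·tan θᵢ.
Layer 1: θ = 10.00°; offset = 3.7·tan 10.00° = 0.652 m.
Layer 2: sin θ = 1.09·sin 10.0°/0.75 = 0.2524, θ = 14.62°; offset = 22.1·tan 14.62° = 5.764 m.
Layer 3: sin θ = 1.89·sin 10.0°/0.75 = 0.4376, θ = 25.95°; offset = 7.9·tan 25.95° = 3.845 m.
Total horizontal offset = 10.261 m.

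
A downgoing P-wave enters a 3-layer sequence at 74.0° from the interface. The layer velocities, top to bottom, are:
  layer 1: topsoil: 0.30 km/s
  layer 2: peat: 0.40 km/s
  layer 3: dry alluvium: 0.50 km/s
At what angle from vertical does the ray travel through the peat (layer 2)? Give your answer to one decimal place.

From the normal: θ₁ = 90° − 74.0° = 16.0°.
Ray parameter p = sin 16.0° / 0.30 = 9.1879e-01 s/km.
sin θ_2 = p·V_2 = 9.1879e-01 × 0.40 = 0.3675.
θ_2 = 21.56° from the vertical.

21.6°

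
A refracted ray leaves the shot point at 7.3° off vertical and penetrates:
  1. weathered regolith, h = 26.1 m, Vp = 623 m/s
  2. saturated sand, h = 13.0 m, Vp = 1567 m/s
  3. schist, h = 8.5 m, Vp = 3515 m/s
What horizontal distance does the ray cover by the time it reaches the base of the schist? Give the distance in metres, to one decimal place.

Apply Snell's law at each interface; in layer i the horizontal offset is hᵢ·tan θᵢ.
Layer 1: θ = 7.30°; offset = 26.1·tan 7.30° = 3.343 m.
Layer 2: sin θ = 1567·sin 7.3°/623 = 0.3196, θ = 18.64°; offset = 13.0·tan 18.64° = 4.385 m.
Layer 3: sin θ = 3515·sin 7.3°/623 = 0.7169, θ = 45.80°; offset = 8.5·tan 45.80° = 8.741 m.
Summing the layer offsets gives 16.469 m.

16.5 m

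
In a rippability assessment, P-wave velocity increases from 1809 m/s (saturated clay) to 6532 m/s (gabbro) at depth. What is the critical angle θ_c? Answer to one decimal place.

16.1°

Critical incidence: sin θ_c = V₁/V₂ = 1809/6532 = 0.2769.
θ_c = arcsin 0.2769 = 16.08°.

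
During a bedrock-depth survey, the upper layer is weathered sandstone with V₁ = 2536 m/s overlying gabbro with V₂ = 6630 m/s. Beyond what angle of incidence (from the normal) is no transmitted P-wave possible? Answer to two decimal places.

22.49°

At critical incidence the refracted ray runs along the interface (θ₂ = 90°), so sin θ_c = V₁/V₂.
θ_c = arcsin(2536/6630) = arcsin 0.3825 = 22.49°.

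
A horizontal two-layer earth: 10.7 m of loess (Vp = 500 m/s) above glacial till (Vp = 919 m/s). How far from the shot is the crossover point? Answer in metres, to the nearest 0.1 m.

39.4 m

x_cross = 2h·√((V₂+V₁)/(V₂−V₁)).
(V₂+V₁)/(V₂−V₁) = (919+500)/(919−500) = 3.3866; √ = 1.8403.
x_cross = 2·10.7·1.8403 = 39.38 m.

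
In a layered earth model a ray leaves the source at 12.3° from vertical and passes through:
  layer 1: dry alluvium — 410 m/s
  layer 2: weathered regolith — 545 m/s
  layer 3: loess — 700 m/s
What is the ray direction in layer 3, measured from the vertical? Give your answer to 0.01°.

21.33°

Ray parameter p = sin 12.3° / 410 = 5.1959e-04 s/m.
sin θ_3 = p·V_3 = 5.1959e-04 × 700 = 0.3637.
θ_3 = 21.33° from the vertical.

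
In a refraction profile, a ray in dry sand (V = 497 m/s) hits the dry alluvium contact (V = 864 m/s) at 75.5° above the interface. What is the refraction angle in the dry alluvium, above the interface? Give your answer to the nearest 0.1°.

64.2°

Angle from the normal: 90° − 75.5° = 14.5°.
sin θ₁/V₁ = sin θ₂/V₂ ⇒ sin θ₂ = 864·sin 14.5°/497 = 864·0.2504/497 = 0.4353.
θ₂ = sin⁻¹(0.4353) = 25.80° (from vertical).
From the interface: 90° − 25.80° = 64.20°.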